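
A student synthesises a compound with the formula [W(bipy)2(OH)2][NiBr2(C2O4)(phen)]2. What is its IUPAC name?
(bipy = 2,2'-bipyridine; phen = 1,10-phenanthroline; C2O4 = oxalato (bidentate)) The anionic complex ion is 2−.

Both ions are complex: the cation is named first with the plain metal name, the anion second with the -ate form; each ion's ligands are alphabetised independently.
The complex anion is given as 2−; its ligand charges sum to -4, so Ni = +2.
With 2 anions per cation, the cation must be 2×2 = 4+.
Cation: ligand charges sum to -2; for the ion to be 4+, W = +6.

bis(2,2'-bipyridine)dihydroxotungsten(VI) dibromooxalato(1,10-phenanthroline)nickelate(II)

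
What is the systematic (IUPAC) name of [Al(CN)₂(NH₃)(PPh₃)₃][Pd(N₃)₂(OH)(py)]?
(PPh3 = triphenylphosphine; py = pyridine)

amminedicyanotris(triphenylphosphine)aluminium(III) diazidohydroxo(pyridine)palladate(II)

Both ions are complex: the cation is named first with the plain metal name, the anion second with the -ate form; each ion's ligands are alphabetised independently.
Aluminium is always +3 in its complexes; the cation's ligand charges sum to -2, so the complex cation is 1+.
A 1:1 salt means the anion carries the equal and opposite charge, 1−.
Anion: ligand charges sum to -3; for the ion to be 1−, Pd = +2.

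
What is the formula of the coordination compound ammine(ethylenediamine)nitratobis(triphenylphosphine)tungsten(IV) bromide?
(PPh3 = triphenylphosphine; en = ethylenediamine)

Ligands: 2 triphenylphosphine (PPh3, neutral), 1 ethylenediamine (en, neutral), 1 nitrato (NO3, -1), 1 ammine (NH3, neutral). Ligand charge sum = -1.
Charge balance with bromide (-1) requires 1 complex ion per 3 bromide.

[W(en)(NH3)(NO3)(PPh3)2]Br3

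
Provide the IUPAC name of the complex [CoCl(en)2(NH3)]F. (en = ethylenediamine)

amminechlorobis(ethylenediamine)cobalt(II) fluoride

The 1 fluoride counter-ion carries a total charge of -1, so each complex ion is 1+.
Ligand charges: 2×ethylenediamine (neutral), 1×chloro (-1 each), 1×ammine (neutral); total -1. So Co + (-1) = 1+, giving Co = +2.
Ligands are named alphabetically: ammine before chloro before ethylenediamine.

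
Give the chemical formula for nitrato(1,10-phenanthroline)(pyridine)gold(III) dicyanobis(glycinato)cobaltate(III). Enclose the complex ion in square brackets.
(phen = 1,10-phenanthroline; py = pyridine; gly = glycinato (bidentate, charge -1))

Cation [Au…]: ligand charges -1, Au(III) ⇒ ion charge 2+.
Anion [Co…]: ligand charges -4, Co(III) ⇒ ion charge 1−.
One 2+ cation requires 2 of the 1− anion.

[Au(NO3)(phen)(py)][Co(CN)2(gly)2]2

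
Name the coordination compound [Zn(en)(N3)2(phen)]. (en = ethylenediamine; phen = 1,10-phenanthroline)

There is no counter-ion, so the complex is neutral overall.
Ligand charges: 2×azido (-1 each), 1×ethylenediamine (neutral), 1×1,10-phenanthroline (neutral); total -2. So Zn + (-2) = 0, giving Zn = +2.
Ligands are named alphabetically: azido before ethylenediamine before phenanthroline.

diazido(ethylenediamine)(1,10-phenanthroline)zinc(II)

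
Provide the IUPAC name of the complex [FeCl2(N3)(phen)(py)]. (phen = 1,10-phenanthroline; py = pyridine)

There is no counter-ion, so the complex is neutral overall.
Ligand charges: 2×chloro (-1 each), 1×azido (-1 each), 1×1,10-phenanthroline (neutral), 1×pyridine (neutral); total -3. So Fe + (-3) = 0, giving Fe = +3.
Ligands are named alphabetically: azido before chloro before phenanthroline before pyridine.

azidodichloro(1,10-phenanthroline)(pyridine)iron(III)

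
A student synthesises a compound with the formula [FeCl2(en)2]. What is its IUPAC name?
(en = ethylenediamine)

dichlorobis(ethylenediamine)iron(II)

There is no counter-ion, so the complex is neutral overall.
Ligand charges: 2×ethylenediamine (neutral), 2×chloro (-1 each); total -2. So Fe + (-2) = 0, giving Fe = +2.
Ligands are named alphabetically: chloro before ethylenediamine.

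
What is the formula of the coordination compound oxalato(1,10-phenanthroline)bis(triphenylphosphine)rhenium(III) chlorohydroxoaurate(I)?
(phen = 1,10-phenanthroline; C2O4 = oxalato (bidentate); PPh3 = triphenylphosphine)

Cation [Re…]: ligand charges -2, Re(III) ⇒ ion charge 1+.
Anion [Au…]: ligand charges -2, Au(I) ⇒ ion charge 1−.

[Re(C2O4)(phen)(PPh3)2][AuCl(OH)]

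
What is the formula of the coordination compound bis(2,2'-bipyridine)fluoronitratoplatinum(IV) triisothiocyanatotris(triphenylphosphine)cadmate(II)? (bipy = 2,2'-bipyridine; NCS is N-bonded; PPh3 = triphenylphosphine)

Cation [Pt…]: ligand charges -2, Pt(IV) ⇒ ion charge 2+.
Anion [Cd…]: ligand charges -3, Cd(II) ⇒ ion charge 1−.
One 2+ cation requires 2 of the 1− anion.

[Pt(bipy)2F(NO3)][Cd(NCS)3(PPh3)3]2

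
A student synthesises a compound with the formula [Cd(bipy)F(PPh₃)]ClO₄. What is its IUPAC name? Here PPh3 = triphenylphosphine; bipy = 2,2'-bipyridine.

(2,2'-bipyridine)fluoro(triphenylphosphine)cadmium(II) perchlorate

The 1 perchlorate counter-ion carries a total charge of -1, so each complex ion is 1+.
Ligand charges: 1×fluoro (-1 each), 1×triphenylphosphine (neutral), 1×2,2'-bipyridine (neutral); total -1. So Cd + (-1) = 1+, giving Cd = +2.
Ligands are named alphabetically: bipyridine before fluoro before triphenylphosphine.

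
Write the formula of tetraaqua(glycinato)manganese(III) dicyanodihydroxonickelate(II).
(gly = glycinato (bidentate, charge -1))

Cation [Mn…]: ligand charges -1, Mn(III) ⇒ ion charge 2+.
Anion [Ni…]: ligand charges -4, Ni(II) ⇒ ion charge 2−.
One 2+ cation balances one 2− anion.

[Mn(gly)(H2O)4][Ni(CN)2(OH)2]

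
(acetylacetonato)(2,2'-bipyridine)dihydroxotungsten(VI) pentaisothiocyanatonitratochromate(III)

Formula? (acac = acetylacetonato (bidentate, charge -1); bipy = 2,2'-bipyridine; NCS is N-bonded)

[W(acac)(bipy)(OH)2][Cr(NCS)5(NO3)]

Cation [W…]: ligand charges -3, W(VI) ⇒ ion charge 3+.
Anion [Cr…]: ligand charges -6, Cr(III) ⇒ ion charge 3−.
One 3+ cation balances one 3− anion.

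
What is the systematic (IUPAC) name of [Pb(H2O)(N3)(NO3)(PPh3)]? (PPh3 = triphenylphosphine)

aquaazidonitrato(triphenylphosphine)lead(II)

There is no counter-ion, so the complex is neutral overall.
Ligand charges: 1×azido (-1 each), 1×nitrato (-1 each), 1×aqua (neutral), 1×triphenylphosphine (neutral); total -2. So Pb + (-2) = 0, giving Pb = +2.
Ligands are named alphabetically: aqua before azido before nitrato before triphenylphosphine.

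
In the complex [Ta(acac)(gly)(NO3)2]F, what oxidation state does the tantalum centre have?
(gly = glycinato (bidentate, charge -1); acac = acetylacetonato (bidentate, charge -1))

+5

1 fluoride outside the brackets (-1 each) → the complex ion is 1+.
Ligand charges: 1×gly = -1; 2×NO3 = -2; 1×acac = -1; sum -4.
Ta + (-4) = 1+ ⇒ Ta is +5.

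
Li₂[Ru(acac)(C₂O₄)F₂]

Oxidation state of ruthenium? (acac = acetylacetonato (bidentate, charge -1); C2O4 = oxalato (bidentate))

+3

2 lithium outside the brackets (+1 each) → the complex ion is 2−.
Ligand charges: 1×acac = -1; 2×F = -2; 1×C2O4 = -2; sum -5.
Ru + (-5) = 2− ⇒ Ru is +3.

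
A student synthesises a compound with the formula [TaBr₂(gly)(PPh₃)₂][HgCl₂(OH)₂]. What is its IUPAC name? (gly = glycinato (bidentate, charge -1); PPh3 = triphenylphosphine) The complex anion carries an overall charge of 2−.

dibromo(glycinato)bis(triphenylphosphine)tantalum(V) dichlorodihydroxomercurate(II)

Both ions are complex: the cation is named first with the plain metal name, the anion second with the -ate form; each ion's ligands are alphabetised independently.
The complex anion is given as 2−; its ligand charges sum to -4, so Hg = +2.
A 1:1 salt means the cation carries the equal and opposite charge, 2+.
Cation: ligand charges sum to -3; for the ion to be 2+, Ta = +5.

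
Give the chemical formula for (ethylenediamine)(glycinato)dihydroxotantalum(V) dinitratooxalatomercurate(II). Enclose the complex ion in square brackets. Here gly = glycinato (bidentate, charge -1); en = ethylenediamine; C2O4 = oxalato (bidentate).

[Ta(en)(gly)(OH)2][Hg(C2O4)(NO3)2]

Cation [Ta…]: ligand charges -3, Ta(V) ⇒ ion charge 2+.
Anion [Hg…]: ligand charges -4, Hg(II) ⇒ ion charge 2−.
One 2+ cation balances one 2− anion.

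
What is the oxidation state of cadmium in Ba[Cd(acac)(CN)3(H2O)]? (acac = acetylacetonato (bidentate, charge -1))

1 barium outside the brackets (+2 each) → the complex ion is 2−.
Ligand charges: 1×acac = -1; 1×H2O neutral; 3×CN = -3; sum -4.
Cd + (-4) = 2− ⇒ Cd is +2.

+2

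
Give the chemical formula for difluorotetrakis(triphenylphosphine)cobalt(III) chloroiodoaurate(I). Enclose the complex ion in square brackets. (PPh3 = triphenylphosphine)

[CoF2(PPh3)4][AuClI]

Cation [Co…]: ligand charges -2, Co(III) ⇒ ion charge 1+.
Anion [Au…]: ligand charges -2, Au(I) ⇒ ion charge 1−.
One 1+ cation balances one 1− anion.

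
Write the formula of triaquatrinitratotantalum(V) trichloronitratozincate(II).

Cation [Ta…]: ligand charges -3, Ta(V) ⇒ ion charge 2+.
Anion [Zn…]: ligand charges -4, Zn(II) ⇒ ion charge 2−.
One 2+ cation balances one 2− anion.

[Ta(H2O)3(NO3)3][ZnCl3(NO3)]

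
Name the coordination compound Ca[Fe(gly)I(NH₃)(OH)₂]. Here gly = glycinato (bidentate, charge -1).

The 1 calcium counter-ion carries a total charge of +2, so each complex ion is 2−.
Ligand charges: 1×iodo (-1 each), 1×ammine (neutral), 1×glycinato (-1 each), 2×hydroxo (-1 each); total -4. So Fe + (-4) = 2−, giving Fe = +2.
Ligands are named alphabetically: ammine before glycinato before hydroxo before iodo.
The complex ion is anionic, so iron takes the -ate form ferrate(II).

calcium ammine(glycinato)dihydroxoiodoferrate(II)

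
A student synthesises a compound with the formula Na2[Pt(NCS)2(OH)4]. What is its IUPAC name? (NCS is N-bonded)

sodium tetrahydroxodiisothiocyanatoplatinate(IV)

The 2 sodium counter-ions carry a total charge of +2, so each complex ion is 2−.
Ligand charges: 2×isothiocyanato (-1 each), 4×hydroxo (-1 each); total -6. So Pt + (-6) = 2−, giving Pt = +4.
Ligands are named alphabetically: hydroxo before isothiocyanato.
The complex ion is anionic, so platinum takes the -ate form platinate(IV).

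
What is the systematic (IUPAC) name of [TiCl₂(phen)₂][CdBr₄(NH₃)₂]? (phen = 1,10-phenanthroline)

dichlorobis(1,10-phenanthroline)titanium(IV) diamminetetrabromocadmate(II)

Both ions are complex: the cation is named first with the plain metal name, the anion second with the -ate form; each ion's ligands are alphabetised independently.
Cadmium is always +2 in its complexes; the anion's ligand charges sum to -4, so the complex anion is 2−.
A 1:1 salt means the cation carries the equal and opposite charge, 2+.
Cation: ligand charges sum to -2; for the ion to be 2+, Ti = +4.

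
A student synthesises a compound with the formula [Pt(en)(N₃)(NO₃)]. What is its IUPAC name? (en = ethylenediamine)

azido(ethylenediamine)nitratoplatinum(II)

There is no counter-ion, so the complex is neutral overall.
Ligand charges: 1×ethylenediamine (neutral), 1×azido (-1 each), 1×nitrato (-1 each); total -2. So Pt + (-2) = 0, giving Pt = +2.
Ligands are named alphabetically: azido before ethylenediamine before nitrato.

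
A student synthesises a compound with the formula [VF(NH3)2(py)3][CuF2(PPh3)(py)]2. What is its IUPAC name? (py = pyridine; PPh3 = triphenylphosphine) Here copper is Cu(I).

Both ions are complex: the cation is named first with the plain metal name, the anion second with the -ate form; each ion's ligands are alphabetised independently.
Cu is given as +1; the anion's ligand charges sum to -2, so the complex anion is 1−.
With 2 anions per cation, the cation must be 2×1 = 2+.
Cation: ligand charges sum to -1; for the ion to be 2+, V = +3.

diamminefluorotris(pyridine)vanadium(III) difluoro(pyridine)(triphenylphosphine)cuprate(I)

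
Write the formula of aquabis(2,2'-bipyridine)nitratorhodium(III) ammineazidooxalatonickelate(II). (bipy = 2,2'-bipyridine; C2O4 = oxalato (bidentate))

Cation [Rh…]: ligand charges -1, Rh(III) ⇒ ion charge 2+.
Anion [Ni…]: ligand charges -3, Ni(II) ⇒ ion charge 1−.
One 2+ cation requires 2 of the 1− anion.

[Rh(bipy)2(H2O)(NO3)][Ni(C2O4)(N3)(NH3)]2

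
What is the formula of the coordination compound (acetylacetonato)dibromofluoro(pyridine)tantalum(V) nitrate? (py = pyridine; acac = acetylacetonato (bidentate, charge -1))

Ligands: 1 pyridine (py, neutral), 2 bromo (Br, -1), 1 acetylacetonato (acac, -1), 1 fluoro (F, -1). Ligand charge sum = -4.
With Ta in oxidation state +5, the complex ion is [Ta...]^1+.
Charge balance with nitrate (-1) requires 1 complex ion per 1 nitrate.

[Ta(acac)Br2F(py)]NO3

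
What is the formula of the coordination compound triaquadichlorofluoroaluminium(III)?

[AlCl2F(H2O)3]

Ligands: 1 fluoro (F, -1), 2 chloro (Cl, -1), 3 aqua (H2O, neutral). Ligand charge sum = -3.
With Al in oxidation state +3, the complex ion is [Al...].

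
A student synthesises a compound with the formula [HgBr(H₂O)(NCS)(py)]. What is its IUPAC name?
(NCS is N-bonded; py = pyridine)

aquabromoisothiocyanato(pyridine)mercury(II)

There is no counter-ion, so the complex is neutral overall.
Ligand charges: 1×bromo (-1 each), 1×aqua (neutral), 1×isothiocyanato (-1 each), 1×pyridine (neutral); total -2. So Hg + (-2) = 0, giving Hg = +2.
Ligands are named alphabetically: aqua before bromo before isothiocyanato before pyridine.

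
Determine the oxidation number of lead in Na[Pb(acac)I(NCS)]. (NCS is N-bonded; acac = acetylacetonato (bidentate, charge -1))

1 sodium outside the brackets (+1 each) → the complex ion is 1−.
Ligand charges: 1×NCS = -1; 1×I = -1; 1×acac = -1; sum -3.
Pb + (-3) = 1− ⇒ Pb is +2.

+2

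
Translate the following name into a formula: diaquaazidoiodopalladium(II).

Ligands: 1 iodo (I, -1), 1 azido (N3, -1), 2 aqua (H2O, neutral). Ligand charge sum = -2.
With Pd in oxidation state +2, the complex ion is [Pd...].

[Pd(H2O)2I(N3)]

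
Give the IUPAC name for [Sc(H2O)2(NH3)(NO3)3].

amminediaquatrinitratoscandium(III)

There is no counter-ion, so the complex is neutral overall.
Ligand charges: 3×nitrato (-1 each), 1×ammine (neutral), 2×aqua (neutral); total -3. So Sc + (-3) = 0, giving Sc = +3.
Ligands are named alphabetically: ammine before aqua before nitrato.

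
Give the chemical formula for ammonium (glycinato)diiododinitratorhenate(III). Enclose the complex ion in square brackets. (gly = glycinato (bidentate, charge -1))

Ligands: 2 nitrato (NO3, -1), 2 iodo (I, -1), 1 glycinato (gly, -1). Ligand charge sum = -5.
Charge balance with ammonium (+1) requires 1 complex ion per 2 ammonium.

(NH4)2[Re(gly)I2(NO3)2]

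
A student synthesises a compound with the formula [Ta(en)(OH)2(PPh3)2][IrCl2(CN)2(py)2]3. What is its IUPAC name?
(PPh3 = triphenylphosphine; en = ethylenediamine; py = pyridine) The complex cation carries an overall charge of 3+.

(ethylenediamine)dihydroxobis(triphenylphosphine)tantalum(V) dichlorodicyanobis(pyridine)iridate(III)

Both ions are complex: the cation is named first with the plain metal name, the anion second with the -ate form; each ion's ligands are alphabetised independently.
The complex cation is given as 3+; its ligand charges sum to -2, so Ta = +5.
With 3 anions per cation, each anion must be 3/3 = 1−.
Anion: ligand charges sum to -4; for the ion to be 1−, Ir = +3.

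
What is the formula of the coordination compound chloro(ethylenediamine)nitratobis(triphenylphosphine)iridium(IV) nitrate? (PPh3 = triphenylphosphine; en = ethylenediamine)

[IrCl(en)(NO3)(PPh3)2](NO3)2

Ligands: 1 chloro (Cl, -1), 2 triphenylphosphine (PPh3, neutral), 1 ethylenediamine (en, neutral), 1 nitrato (NO3, -1). Ligand charge sum = -2.
Charge balance with nitrate (-1) requires 1 complex ion per 2 nitrate.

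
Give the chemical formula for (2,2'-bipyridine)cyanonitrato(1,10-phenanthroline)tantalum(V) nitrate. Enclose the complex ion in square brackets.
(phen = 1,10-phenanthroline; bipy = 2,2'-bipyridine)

[Ta(bipy)(CN)(NO3)(phen)](NO3)3

Ligands: 1 1,10-phenanthroline (phen, neutral), 1 cyano (CN, -1), 1 nitrato (NO3, -1), 1 2,2'-bipyridine (bipy, neutral). Ligand charge sum = -2.
With Ta in oxidation state +5, the complex ion is [Ta...]^3+.
Charge balance with nitrate (-1) requires 1 complex ion per 3 nitrate.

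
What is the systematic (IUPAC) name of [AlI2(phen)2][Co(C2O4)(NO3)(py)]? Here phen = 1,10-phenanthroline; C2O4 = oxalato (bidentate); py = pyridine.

diiodobis(1,10-phenanthroline)aluminium(III) nitratooxalato(pyridine)cobaltate(II)

Aluminium is always +3 in its complexes; the cation's ligand charges sum to -2, so the complex cation is 1+.
A 1:1 salt means the anion carries the equal and opposite charge, 1−.
Anion: ligand charges sum to -3; for the ion to be 1−, Co = +2.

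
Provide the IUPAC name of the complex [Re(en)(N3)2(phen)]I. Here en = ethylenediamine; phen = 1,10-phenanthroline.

The 1 iodide counter-ion carries a total charge of -1, so each complex ion is 1+.
Ligand charges: 1×ethylenediamine (neutral), 2×azido (-1 each), 1×1,10-phenanthroline (neutral); total -2. So Re + (-2) = 1+, giving Re = +3.
Ligands are named alphabetically: azido before ethylenediamine before phenanthroline.

diazido(ethylenediamine)(1,10-phenanthroline)rhenium(III) iodide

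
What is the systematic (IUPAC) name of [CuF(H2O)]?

aquafluorocopper(I)

There is no counter-ion, so the complex is neutral overall.
Ligand charges: 1×fluoro (-1 each), 1×aqua (neutral); total -1. So Cu + (-1) = 0, giving Cu = +1.
Ligands are named alphabetically: aqua before fluoro.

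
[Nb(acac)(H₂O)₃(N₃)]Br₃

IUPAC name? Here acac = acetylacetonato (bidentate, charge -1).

(acetylacetonato)triaquaazidoniobium(V) bromide

The 3 bromide counter-ions carry a total charge of -3, so each complex ion is 3+.
Ligand charges: 1×acetylacetonato (-1 each), 3×aqua (neutral), 1×azido (-1 each); total -2. So Nb + (-2) = 3+, giving Nb = +5.
Ligands are named alphabetically: acetylacetonato before aqua before azido.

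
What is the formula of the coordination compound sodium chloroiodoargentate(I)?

Ligands: 1 iodo (I, -1), 1 chloro (Cl, -1). Ligand charge sum = -2.
Charge balance with sodium (+1) requires 1 complex ion per 1 sodium.

Na[AgClI]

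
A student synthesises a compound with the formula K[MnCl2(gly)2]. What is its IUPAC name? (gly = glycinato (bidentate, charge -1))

potassium dichlorobis(glycinato)manganate(III)

The 1 potassium counter-ion carries a total charge of +1, so each complex ion is 1−.
Ligand charges: 2×glycinato (-1 each), 2×chloro (-1 each); total -4. So Mn + (-4) = 1−, giving Mn = +3.
Ligands are named alphabetically: chloro before glycinato.
The complex ion is anionic, so manganese takes the -ate form manganate(III).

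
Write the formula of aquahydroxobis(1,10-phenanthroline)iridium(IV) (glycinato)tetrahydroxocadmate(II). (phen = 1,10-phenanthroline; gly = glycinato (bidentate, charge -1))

[Ir(H2O)(OH)(phen)2][Cd(gly)(OH)4]

Cation [Ir…]: ligand charges -1, Ir(IV) ⇒ ion charge 3+.
Anion [Cd…]: ligand charges -5, Cd(II) ⇒ ion charge 3−.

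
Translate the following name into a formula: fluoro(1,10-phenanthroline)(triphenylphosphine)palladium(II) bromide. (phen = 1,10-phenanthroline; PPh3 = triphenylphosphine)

[PdF(phen)(PPh3)]Br

Ligands: 1 1,10-phenanthroline (phen, neutral), 1 triphenylphosphine (PPh3, neutral), 1 fluoro (F, -1). Ligand charge sum = -1.
With Pd in oxidation state +2, the complex ion is [Pd...]^1+.
Charge balance with bromide (-1) requires 1 complex ion per 1 bromide.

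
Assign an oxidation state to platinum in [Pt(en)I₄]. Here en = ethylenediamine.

+4

No counter-ion: the bracketed complex is neutral.
Ligand charges: 1×en neutral; 4×I = -4; sum -4.
Pt + (-4) = 0 ⇒ Pt is +4.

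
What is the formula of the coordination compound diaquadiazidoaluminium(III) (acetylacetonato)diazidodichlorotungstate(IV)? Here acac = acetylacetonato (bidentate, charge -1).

[Al(H2O)2(N3)2][W(acac)Cl2(N3)2]

Cation [Al…]: ligand charges -2, Al(III) ⇒ ion charge 1+.
Anion [W…]: ligand charges -5, W(IV) ⇒ ion charge 1−.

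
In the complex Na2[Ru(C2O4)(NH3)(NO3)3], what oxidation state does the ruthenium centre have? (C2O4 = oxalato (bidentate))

+3

2 sodium outside the brackets (+1 each) → the complex ion is 2−.
Ligand charges: 3×NO3 = -3; 1×NH3 neutral; 1×C2O4 = -2; sum -5.
Ru + (-5) = 2− ⇒ Ru is +3.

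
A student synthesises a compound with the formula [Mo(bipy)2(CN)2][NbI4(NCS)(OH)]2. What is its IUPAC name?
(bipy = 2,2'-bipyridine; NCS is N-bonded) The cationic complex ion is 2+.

bis(2,2'-bipyridine)dicyanomolybdenum(IV) hydroxotetraiodoisothiocyanatoniobate(V)

Both ions are complex: the cation is named first with the plain metal name, the anion second with the -ate form; each ion's ligands are alphabetised independently.
The complex cation is given as 2+; its ligand charges sum to -2, so Mo = +4.
With 2 anions per cation, each anion must be 2/2 = 1−.
Anion: ligand charges sum to -6; for the ion to be 1−, Nb = +5.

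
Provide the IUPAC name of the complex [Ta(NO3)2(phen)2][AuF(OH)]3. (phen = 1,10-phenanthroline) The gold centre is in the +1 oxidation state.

dinitratobis(1,10-phenanthroline)tantalum(V) fluorohydroxoaurate(I)

Both ions are complex: the cation is named first with the plain metal name, the anion second with the -ate form; each ion's ligands are alphabetised independently.
Au is given as +1; the anion's ligand charges sum to -2, so the complex anion is 1−.
With 3 anions per cation, the cation must be 3×1 = 3+.
Cation: ligand charges sum to -2; for the ion to be 3+, Ta = +5.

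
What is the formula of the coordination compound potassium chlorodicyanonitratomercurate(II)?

K2[HgCl(CN)2(NO3)]

Ligands: 2 cyano (CN, -1), 1 nitrato (NO3, -1), 1 chloro (Cl, -1). Ligand charge sum = -4.
With Hg in oxidation state +2, the complex ion is [Hg...]^2−.
Charge balance with potassium (+1) requires 1 complex ion per 2 potassium.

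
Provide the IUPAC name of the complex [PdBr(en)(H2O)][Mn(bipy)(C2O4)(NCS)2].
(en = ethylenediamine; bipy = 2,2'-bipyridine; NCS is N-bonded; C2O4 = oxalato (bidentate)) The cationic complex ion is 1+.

aquabromo(ethylenediamine)palladium(II) (2,2'-bipyridine)diisothiocyanatooxalatomanganate(III)

Both ions are complex: the cation is named first with the plain metal name, the anion second with the -ate form; each ion's ligands are alphabetised independently.
The complex cation is given as 1+; its ligand charges sum to -1, so Pd = +2.
A 1:1 salt means the anion carries the equal and opposite charge, 1−.
Anion: ligand charges sum to -4; for the ion to be 1−, Mn = +3.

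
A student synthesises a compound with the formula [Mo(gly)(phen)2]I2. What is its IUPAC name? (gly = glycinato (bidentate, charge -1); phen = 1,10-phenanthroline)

The 2 iodide counter-ions carry a total charge of -2, so each complex ion is 2+.
Ligand charges: 1×glycinato (-1 each), 2×1,10-phenanthroline (neutral); total -1. So Mo + (-1) = 2+, giving Mo = +3.
Ligands are named alphabetically: glycinato before phenanthroline.

(glycinato)bis(1,10-phenanthroline)molybdenum(III) iodide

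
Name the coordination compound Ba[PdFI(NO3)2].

barium fluoroiododinitratopalladate(II)

The 1 barium counter-ion carries a total charge of +2, so each complex ion is 2−.
Ligand charges: 2×nitrato (-1 each), 1×fluoro (-1 each), 1×iodo (-1 each); total -4. So Pd + (-4) = 2−, giving Pd = +2.
Ligands are named alphabetically: fluoro before iodo before nitrato.
The complex ion is anionic, so palladium takes the -ate form palladate(II).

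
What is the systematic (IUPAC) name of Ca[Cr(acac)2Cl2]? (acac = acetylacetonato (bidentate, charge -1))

calcium bis(acetylacetonato)dichlorochromate(II)

The 1 calcium counter-ion carries a total charge of +2, so each complex ion is 2−.
Ligand charges: 2×chloro (-1 each), 2×acetylacetonato (-1 each); total -4. So Cr + (-4) = 2−, giving Cr = +2.
The complex ion is anionic, so chromium takes the -ate form chromate(II).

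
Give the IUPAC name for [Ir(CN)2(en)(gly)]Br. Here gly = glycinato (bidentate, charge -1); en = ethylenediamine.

The 1 bromide counter-ion carries a total charge of -1, so each complex ion is 1+.
Ligand charges: 2×cyano (-1 each), 1×glycinato (-1 each), 1×ethylenediamine (neutral); total -3. So Ir + (-3) = 1+, giving Ir = +4.
Ligands are named alphabetically: cyano before ethylenediamine before glycinato.

dicyano(ethylenediamine)(glycinato)iridium(IV) bromide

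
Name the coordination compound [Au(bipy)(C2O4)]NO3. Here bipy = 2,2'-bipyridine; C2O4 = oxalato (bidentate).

(2,2'-bipyridine)oxalatogold(III) nitrate

The 1 nitrate counter-ion carries a total charge of -1, so each complex ion is 1+.
Ligand charges: 1×2,2'-bipyridine (neutral), 1×oxalato (-2 each); total -2. So Au + (-2) = 1+, giving Au = +3.
Ligands are named alphabetically: bipyridine before oxalato.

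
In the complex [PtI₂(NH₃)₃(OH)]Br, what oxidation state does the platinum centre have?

1 bromide outside the brackets (-1 each) → the complex ion is 1+.
Ligand charges: 3×NH3 neutral; 2×I = -2; 1×OH = -1; sum -3.
Pt + (-3) = 1+ ⇒ Pt is +4.

+4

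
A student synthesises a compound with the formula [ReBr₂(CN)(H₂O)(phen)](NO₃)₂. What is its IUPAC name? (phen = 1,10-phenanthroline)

The 2 nitrate counter-ions carry a total charge of -2, so each complex ion is 2+.
Ligand charges: 2×bromo (-1 each), 1×aqua (neutral), 1×cyano (-1 each), 1×1,10-phenanthroline (neutral); total -3. So Re + (-3) = 2+, giving Re = +5.
Ligands are named alphabetically: aqua before bromo before cyano before phenanthroline.

aquadibromocyano(1,10-phenanthroline)rhenium(V) nitrate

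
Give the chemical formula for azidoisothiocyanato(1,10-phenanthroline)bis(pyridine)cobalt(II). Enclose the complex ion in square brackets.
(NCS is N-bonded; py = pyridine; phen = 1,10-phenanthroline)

Ligands: 1 isothiocyanato (NCS, -1), 2 pyridine (py, neutral), 1 azido (N3, -1), 1 1,10-phenanthroline (phen, neutral). Ligand charge sum = -2.
With Co in oxidation state +2, the complex ion is [Co...].

[Co(N3)(NCS)(phen)(py)2]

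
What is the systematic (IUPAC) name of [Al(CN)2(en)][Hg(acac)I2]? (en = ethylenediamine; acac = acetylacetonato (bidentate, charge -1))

dicyano(ethylenediamine)aluminium(III) (acetylacetonato)diiodomercurate(II)

Both ions are complex: the cation is named first with the plain metal name, the anion second with the -ate form; each ion's ligands are alphabetised independently.
Aluminium is always +3 in its complexes; the cation's ligand charges sum to -2, so the complex cation is 1+.
A 1:1 salt means the anion carries the equal and opposite charge, 1−.
Anion: ligand charges sum to -3; for the ion to be 1−, Hg = +2.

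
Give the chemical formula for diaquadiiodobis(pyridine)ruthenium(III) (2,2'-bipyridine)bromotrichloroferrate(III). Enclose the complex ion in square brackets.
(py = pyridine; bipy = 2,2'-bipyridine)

[Ru(H2O)2I2(py)2][Fe(bipy)BrCl3]

Cation [Ru…]: ligand charges -2, Ru(III) ⇒ ion charge 1+.
Anion [Fe…]: ligand charges -4, Fe(III) ⇒ ion charge 1−.
One 1+ cation balances one 1− anion.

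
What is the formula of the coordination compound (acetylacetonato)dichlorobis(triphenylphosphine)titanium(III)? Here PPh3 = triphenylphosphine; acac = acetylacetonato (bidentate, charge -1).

Ligands: 2 triphenylphosphine (PPh3, neutral), 2 chloro (Cl, -1), 1 acetylacetonato (acac, -1). Ligand charge sum = -3.
With Ti in oxidation state +3, the complex ion is [Ti...].

[Ti(acac)Cl2(PPh3)2]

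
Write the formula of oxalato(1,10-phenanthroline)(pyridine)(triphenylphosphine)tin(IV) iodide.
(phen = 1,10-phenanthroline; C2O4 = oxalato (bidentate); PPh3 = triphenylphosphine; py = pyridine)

[Sn(C2O4)(phen)(PPh3)(py)]I2

Ligands: 1 1,10-phenanthroline (phen, neutral), 1 oxalato (C2O4, -2), 1 triphenylphosphine (PPh3, neutral), 1 pyridine (py, neutral). Ligand charge sum = -2.
Charge balance with iodide (-1) requires 1 complex ion per 2 iodide.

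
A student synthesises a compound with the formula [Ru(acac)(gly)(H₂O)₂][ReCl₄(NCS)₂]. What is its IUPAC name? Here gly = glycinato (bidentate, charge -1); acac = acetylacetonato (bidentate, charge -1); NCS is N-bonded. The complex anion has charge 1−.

(acetylacetonato)diaqua(glycinato)ruthenium(III) tetrachlorodiisothiocyanatorhenate(V)

Both ions are complex: the cation is named first with the plain metal name, the anion second with the -ate form; each ion's ligands are alphabetised independently.
The complex anion is given as 1−; its ligand charges sum to -6, so Re = +5.
A 1:1 salt means the cation carries the equal and opposite charge, 1+.
Cation: ligand charges sum to -2; for the ion to be 1+, Ru = +3.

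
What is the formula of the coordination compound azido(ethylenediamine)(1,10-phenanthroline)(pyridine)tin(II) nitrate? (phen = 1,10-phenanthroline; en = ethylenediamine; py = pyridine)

[Sn(en)(N3)(phen)(py)]NO3

Ligands: 1 1,10-phenanthroline (phen, neutral), 1 azido (N3, -1), 1 ethylenediamine (en, neutral), 1 pyridine (py, neutral). Ligand charge sum = -1.
With Sn in oxidation state +2, the complex ion is [Sn...]^1+.
Charge balance with nitrate (-1) requires 1 complex ion per 1 nitrate.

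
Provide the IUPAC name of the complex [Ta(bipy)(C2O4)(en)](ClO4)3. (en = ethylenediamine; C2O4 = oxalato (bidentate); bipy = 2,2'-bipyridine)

(2,2'-bipyridine)(ethylenediamine)oxalatotantalum(V) perchlorate

The 3 perchlorate counter-ions carry a total charge of -3, so each complex ion is 3+.
Ligand charges: 1×ethylenediamine (neutral), 1×oxalato (-2 each), 1×2,2'-bipyridine (neutral); total -2. So Ta + (-2) = 3+, giving Ta = +5.
Ligands are named alphabetically: bipyridine before ethylenediamine before oxalato.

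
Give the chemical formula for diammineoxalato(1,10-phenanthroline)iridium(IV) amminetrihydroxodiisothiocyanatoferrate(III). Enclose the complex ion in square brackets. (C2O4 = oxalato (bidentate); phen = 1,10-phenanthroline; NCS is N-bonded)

Cation [Ir…]: ligand charges -2, Ir(IV) ⇒ ion charge 2+.
Anion [Fe…]: ligand charges -5, Fe(III) ⇒ ion charge 2−.
One 2+ cation balances one 2− anion.

[Ir(C2O4)(NH3)2(phen)][Fe(NCS)2(NH3)(OH)3]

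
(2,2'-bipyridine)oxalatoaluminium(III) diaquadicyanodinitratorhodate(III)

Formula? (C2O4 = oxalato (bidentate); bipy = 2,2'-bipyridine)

[Al(bipy)(C2O4)][Rh(CN)2(H2O)2(NO3)2]

Cation [Al…]: ligand charges -2, Al(III) ⇒ ion charge 1+.
Anion [Rh…]: ligand charges -4, Rh(III) ⇒ ion charge 1−.
One 1+ cation balances one 1− anion.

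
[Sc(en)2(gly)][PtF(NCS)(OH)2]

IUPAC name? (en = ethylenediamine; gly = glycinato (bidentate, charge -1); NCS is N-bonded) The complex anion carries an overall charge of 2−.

bis(ethylenediamine)(glycinato)scandium(III) fluorodihydroxoisothiocyanatoplatinate(II)

The complex anion is given as 2−; its ligand charges sum to -4, so Pt = +2.
A 1:1 salt means the cation carries the equal and opposite charge, 2+.
Cation: ligand charges sum to -1; for the ion to be 2+, Sc = +3.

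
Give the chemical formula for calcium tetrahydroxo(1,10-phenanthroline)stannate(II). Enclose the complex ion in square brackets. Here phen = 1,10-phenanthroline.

Ligands: 4 hydroxo (OH, -1), 1 1,10-phenanthroline (phen, neutral). Ligand charge sum = -4.
Charge balance with calcium (+2) requires 1 complex ion per 1 calcium.

Ca[Sn(OH)4(phen)]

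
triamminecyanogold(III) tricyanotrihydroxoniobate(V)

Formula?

[Au(CN)(NH3)3][Nb(CN)3(OH)3]2

Cation [Au…]: ligand charges -1, Au(III) ⇒ ion charge 2+.
Anion [Nb…]: ligand charges -6, Nb(V) ⇒ ion charge 1−.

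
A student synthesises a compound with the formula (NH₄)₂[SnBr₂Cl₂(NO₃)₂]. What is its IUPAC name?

ammonium dibromodichlorodinitratostannate(IV)

The 2 ammonium counter-ions carry a total charge of +2, so each complex ion is 2−.
Ligand charges: 2×bromo (-1 each), 2×chloro (-1 each), 2×nitrato (-1 each); total -6. So Sn + (-6) = 2−, giving Sn = +4.
Ligands are named alphabetically: bromo before chloro before nitrato.
The complex ion is anionic, so tin takes the -ate form stannate(IV).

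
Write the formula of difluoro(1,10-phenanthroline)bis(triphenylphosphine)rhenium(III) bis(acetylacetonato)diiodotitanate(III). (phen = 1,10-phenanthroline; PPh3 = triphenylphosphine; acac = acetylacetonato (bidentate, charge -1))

Cation [Re…]: ligand charges -2, Re(III) ⇒ ion charge 1+.
Anion [Ti…]: ligand charges -4, Ti(III) ⇒ ion charge 1−.
One 1+ cation balances one 1− anion.

[ReF2(phen)(PPh3)2][Ti(acac)2I2]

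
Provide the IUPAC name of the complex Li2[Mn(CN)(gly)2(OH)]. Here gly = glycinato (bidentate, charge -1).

lithium cyanobis(glycinato)hydroxomanganate(II)

The 2 lithium counter-ions carry a total charge of +2, so each complex ion is 2−.
Ligand charges: 1×hydroxo (-1 each), 2×glycinato (-1 each), 1×cyano (-1 each); total -4. So Mn + (-4) = 2−, giving Mn = +2.
Ligands are named alphabetically: cyano before glycinato before hydroxo.
The complex ion is anionic, so manganese takes the -ate form manganate(II).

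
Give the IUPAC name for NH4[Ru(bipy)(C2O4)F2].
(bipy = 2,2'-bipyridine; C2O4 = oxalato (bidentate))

ammonium (2,2'-bipyridine)difluorooxalatoruthenate(III)

The 1 ammonium counter-ion carries a total charge of +1, so each complex ion is 1−.
Ligand charges: 1×2,2'-bipyridine (neutral), 2×fluoro (-1 each), 1×oxalato (-2 each); total -4. So Ru + (-4) = 1−, giving Ru = +3.
Ligands are named alphabetically: bipyridine before fluoro before oxalato.
The complex ion is anionic, so ruthenium takes the -ate form ruthenate(III).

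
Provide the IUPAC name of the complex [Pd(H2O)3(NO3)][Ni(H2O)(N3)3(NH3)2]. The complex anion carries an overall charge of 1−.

triaquanitratopalladium(II) diammineaquatriazidonickelate(II)

Both ions are complex: the cation is named first with the plain metal name, the anion second with the -ate form; each ion's ligands are alphabetised independently.
The complex anion is given as 1−; its ligand charges sum to -3, so Ni = +2.
A 1:1 salt means the cation carries the equal and opposite charge, 1+.
Cation: ligand charges sum to -1; for the ion to be 1+, Pd = +2.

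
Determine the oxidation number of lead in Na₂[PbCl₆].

+4

2 sodium outside the brackets (+1 each) → the complex ion is 2−.
Ligand charges: 6×Cl = -6; sum -6.
Pb + (-6) = 2− ⇒ Pb is +4.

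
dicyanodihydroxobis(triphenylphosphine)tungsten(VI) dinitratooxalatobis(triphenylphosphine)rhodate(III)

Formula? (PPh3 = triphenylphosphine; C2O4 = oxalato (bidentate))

Cation [W…]: ligand charges -4, W(VI) ⇒ ion charge 2+.
Anion [Rh…]: ligand charges -4, Rh(III) ⇒ ion charge 1−.

[W(CN)2(OH)2(PPh3)2][Rh(C2O4)(NO3)2(PPh3)2]2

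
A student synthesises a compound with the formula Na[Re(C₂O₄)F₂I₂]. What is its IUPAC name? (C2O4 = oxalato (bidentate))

sodium difluorodiiodooxalatorhenate(V)

The 1 sodium counter-ion carries a total charge of +1, so each complex ion is 1−.
Ligand charges: 2×fluoro (-1 each), 2×iodo (-1 each), 1×oxalato (-2 each); total -6. So Re + (-6) = 1−, giving Re = +5.
Ligands are named alphabetically: fluoro before iodo before oxalato.
The complex ion is anionic, so rhenium takes the -ate form rhenate(V).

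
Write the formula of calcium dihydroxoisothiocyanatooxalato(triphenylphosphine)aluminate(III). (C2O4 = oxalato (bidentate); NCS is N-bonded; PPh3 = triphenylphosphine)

Ligands: 1 oxalato (C2O4, -2), 1 isothiocyanato (NCS, -1), 2 hydroxo (OH, -1), 1 triphenylphosphine (PPh3, neutral). Ligand charge sum = -5.
With Al in oxidation state +3, the complex ion is [Al...]^2−.
Charge balance with calcium (+2) requires 1 complex ion per 1 calcium.

Ca[Al(C2O4)(NCS)(OH)2(PPh3)]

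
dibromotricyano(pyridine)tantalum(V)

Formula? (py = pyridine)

Ligands: 2 bromo (Br, -1), 3 cyano (CN, -1), 1 pyridine (py, neutral). Ligand charge sum = -5.
With Ta in oxidation state +5, the complex ion is [Ta...].

[TaBr2(CN)3(py)]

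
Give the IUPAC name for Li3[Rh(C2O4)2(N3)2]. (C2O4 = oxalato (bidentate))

lithium diazidodioxalatorhodate(III)

The 3 lithium counter-ions carry a total charge of +3, so each complex ion is 3−.
Ligand charges: 2×azido (-1 each), 2×oxalato (-2 each); total -6. So Rh + (-6) = 3−, giving Rh = +3.
Ligands are named alphabetically: azido before oxalato.
The complex ion is anionic, so rhodium takes the -ate form rhodate(III).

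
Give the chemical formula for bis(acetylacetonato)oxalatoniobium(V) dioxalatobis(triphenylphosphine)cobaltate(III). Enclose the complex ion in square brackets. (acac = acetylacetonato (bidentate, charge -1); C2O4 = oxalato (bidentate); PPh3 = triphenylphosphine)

Cation [Nb…]: ligand charges -4, Nb(V) ⇒ ion charge 1+.
Anion [Co…]: ligand charges -4, Co(III) ⇒ ion charge 1−.

[Nb(acac)2(C2O4)][Co(C2O4)2(PPh3)2]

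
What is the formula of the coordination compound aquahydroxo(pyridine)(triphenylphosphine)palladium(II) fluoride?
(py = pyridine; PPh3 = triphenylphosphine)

[Pd(H2O)(OH)(PPh3)(py)]F

Ligands: 1 aqua (H2O, neutral), 1 pyridine (py, neutral), 1 triphenylphosphine (PPh3, neutral), 1 hydroxo (OH, -1). Ligand charge sum = -1.
With Pd in oxidation state +2, the complex ion is [Pd...]^1+.
Charge balance with fluoride (-1) requires 1 complex ion per 1 fluoride.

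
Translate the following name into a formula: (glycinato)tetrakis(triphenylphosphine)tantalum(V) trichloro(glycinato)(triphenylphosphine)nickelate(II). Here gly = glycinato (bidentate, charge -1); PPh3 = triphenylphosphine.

[Ta(gly)(PPh3)4][NiCl3(gly)(PPh3)]2

Cation [Ta…]: ligand charges -1, Ta(V) ⇒ ion charge 4+.
Anion [Ni…]: ligand charges -4, Ni(II) ⇒ ion charge 2−.
One 4+ cation requires 2 of the 2− anion.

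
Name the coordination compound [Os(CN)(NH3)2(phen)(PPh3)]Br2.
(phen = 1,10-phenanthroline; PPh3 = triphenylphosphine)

The 2 bromide counter-ions carry a total charge of -2, so each complex ion is 2+.
Ligand charges: 2×ammine (neutral), 1×1,10-phenanthroline (neutral), 1×triphenylphosphine (neutral), 1×cyano (-1 each); total -1. So Os + (-1) = 2+, giving Os = +3.
Ligands are named alphabetically: ammine before cyano before phenanthroline before triphenylphosphine.

diamminecyano(1,10-phenanthroline)(triphenylphosphine)osmium(III) bromide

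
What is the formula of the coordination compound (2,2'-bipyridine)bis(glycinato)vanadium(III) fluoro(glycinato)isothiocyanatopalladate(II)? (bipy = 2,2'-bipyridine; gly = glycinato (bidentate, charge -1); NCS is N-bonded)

Cation [V…]: ligand charges -2, V(III) ⇒ ion charge 1+.
Anion [Pd…]: ligand charges -3, Pd(II) ⇒ ion charge 1−.
One 1+ cation balances one 1− anion.

[V(bipy)(gly)2][PdF(gly)(NCS)]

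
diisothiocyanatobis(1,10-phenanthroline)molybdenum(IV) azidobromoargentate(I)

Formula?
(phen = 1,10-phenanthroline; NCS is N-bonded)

[Mo(NCS)2(phen)2][AgBr(N3)]2

Cation [Mo…]: ligand charges -2, Mo(IV) ⇒ ion charge 2+.
Anion [Ag…]: ligand charges -2, Ag(I) ⇒ ion charge 1−.
One 2+ cation requires 2 of the 1− anion.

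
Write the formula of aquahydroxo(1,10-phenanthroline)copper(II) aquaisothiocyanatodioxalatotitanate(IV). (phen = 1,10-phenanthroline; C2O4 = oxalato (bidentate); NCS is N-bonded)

Cation [Cu…]: ligand charges -1, Cu(II) ⇒ ion charge 1+.
Anion [Ti…]: ligand charges -5, Ti(IV) ⇒ ion charge 1−.

[Cu(H2O)(OH)(phen)][Ti(C2O4)2(H2O)(NCS)]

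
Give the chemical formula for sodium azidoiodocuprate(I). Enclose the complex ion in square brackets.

Na[CuI(N3)]

Ligands: 1 azido (N3, -1), 1 iodo (I, -1). Ligand charge sum = -2.
Charge balance with sodium (+1) requires 1 complex ion per 1 sodium.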